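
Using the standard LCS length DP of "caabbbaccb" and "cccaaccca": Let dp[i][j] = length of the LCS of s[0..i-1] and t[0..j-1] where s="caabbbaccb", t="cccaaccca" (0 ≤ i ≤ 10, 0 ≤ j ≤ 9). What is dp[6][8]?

3

   ''  c  c  c  a  a  c  c  c  a
''  0  0  0  0  0  0  0  0  0  0
 c  0  1  1  1  1  1  1  1  1  1
 a  0  1  1  1  2  2  2  2  2  2
 a  0  1  1  1  2  3  3  3  3  3
 b  0  1  1  1  2  3  3  3  3  3
 b  0  1  1  1  2  3  3  3  3  3
 b  0  1  1  1  2  3  3  3  3  3
 a  0  1  1  1  2  3  3  3  3  4
 c  0  1  2  2  2  3  4  4  4  4
 c  0  1  2  3  3  3  4  5  5  5
 b  0  1  2  3  3  3  4  5  5  5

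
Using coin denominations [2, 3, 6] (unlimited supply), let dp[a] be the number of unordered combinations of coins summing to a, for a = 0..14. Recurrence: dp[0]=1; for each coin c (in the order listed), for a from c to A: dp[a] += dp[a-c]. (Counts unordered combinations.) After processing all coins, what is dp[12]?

6

after  coin     0     1     2     3     4     5     6     7     8     9    10    11    12    13    14
          2     1     0     1     0     1     0     1     0     1     0     1     0     1     0     1
          3     1     0     1     1     1     1     2     1     2     2     2     2     3     2     3
          6     1     0     1     1     1     1     3     1     3     3     3     3     6     3     6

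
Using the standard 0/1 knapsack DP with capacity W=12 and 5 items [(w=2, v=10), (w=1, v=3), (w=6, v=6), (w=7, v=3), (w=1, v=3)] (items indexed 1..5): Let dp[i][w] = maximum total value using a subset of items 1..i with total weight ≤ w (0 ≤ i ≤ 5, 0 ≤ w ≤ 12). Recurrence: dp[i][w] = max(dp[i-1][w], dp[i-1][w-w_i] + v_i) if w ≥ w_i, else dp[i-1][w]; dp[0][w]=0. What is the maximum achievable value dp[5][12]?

i\w   0   1   2   3   4   5   6   7   8   9  10  11  12
  0   0   0   0   0   0   0   0   0   0   0   0   0   0
  1   0   0  10  10  10  10  10  10  10  10  10  10  10
  2   0   3  10  13  13  13  13  13  13  13  13  13  13
  3   0   3  10  13  13  13  13  13  16  19  19  19  19
  4   0   3  10  13  13  13  13  13  16  19  19  19  19
  5   0   3  10  13  16  16  16  16  16  19  22  22  22

22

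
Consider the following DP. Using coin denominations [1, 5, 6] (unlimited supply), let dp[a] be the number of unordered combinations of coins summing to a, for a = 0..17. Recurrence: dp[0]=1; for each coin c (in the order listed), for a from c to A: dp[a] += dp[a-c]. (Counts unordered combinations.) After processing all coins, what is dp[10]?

after  coin     0     1     2     3     4     5     6     7     8     9    10    11    12    13    14    15    16    17
          1     1     1     1     1     1     1     1     1     1     1     1     1     1     1     1     1     1     1
          5     1     1     1     1     1     2     2     2     2     2     3     3     3     3     3     4     4     4
          6     1     1     1     1     1     2     3     3     3     3     4     5     6     6     6     7     8     9

4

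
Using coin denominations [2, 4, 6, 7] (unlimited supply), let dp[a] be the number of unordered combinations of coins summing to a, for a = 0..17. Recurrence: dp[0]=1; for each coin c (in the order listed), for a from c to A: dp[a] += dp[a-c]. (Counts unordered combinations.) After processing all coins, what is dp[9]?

1

after  coin     0     1     2     3     4     5     6     7     8     9    10    11    12    13    14    15    16    17
          2     1     0     1     0     1     0     1     0     1     0     1     0     1     0     1     0     1     0
          4     1     0     1     0     2     0     2     0     3     0     3     0     4     0     4     0     5     0
          6     1     0     1     0     2     0     3     0     4     0     5     0     7     0     8     0    10     0
          7     1     0     1     0     2     0     3     1     4     1     5     2     7     3     9     4    11     5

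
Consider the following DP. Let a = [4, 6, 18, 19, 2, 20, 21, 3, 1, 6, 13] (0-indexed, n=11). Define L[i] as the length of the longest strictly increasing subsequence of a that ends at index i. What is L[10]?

4

   i    0    1    2    3    4    5    6    7    8    9   10
a[i]    4    6   18   19    2   20   21    3    1    6   13
L[i]    1    2    3    4    1    5    6    2    1    3    4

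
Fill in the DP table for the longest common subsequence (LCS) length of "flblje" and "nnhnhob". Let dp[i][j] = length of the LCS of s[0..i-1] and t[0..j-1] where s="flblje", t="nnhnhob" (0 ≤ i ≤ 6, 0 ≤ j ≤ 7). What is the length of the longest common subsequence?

   ''  n  n  h  n  h  o  b
''  0  0  0  0  0  0  0  0
 f  0  0  0  0  0  0  0  0
 l  0  0  0  0  0  0  0  0
 b  0  0  0  0  0  0  0  1
 l  0  0  0  0  0  0  0  1
 j  0  0  0  0  0  0  0  1
 e  0  0  0  0  0  0  0  1

1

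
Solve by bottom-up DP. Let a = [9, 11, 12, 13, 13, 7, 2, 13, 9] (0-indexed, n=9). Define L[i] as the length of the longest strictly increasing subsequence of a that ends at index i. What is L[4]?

4

   i    0    1    2    3    4    5    6    7    8
a[i]    9   11   12   13   13    7    2   13    9
L[i]    1    2    3    4    4    1    1    4    2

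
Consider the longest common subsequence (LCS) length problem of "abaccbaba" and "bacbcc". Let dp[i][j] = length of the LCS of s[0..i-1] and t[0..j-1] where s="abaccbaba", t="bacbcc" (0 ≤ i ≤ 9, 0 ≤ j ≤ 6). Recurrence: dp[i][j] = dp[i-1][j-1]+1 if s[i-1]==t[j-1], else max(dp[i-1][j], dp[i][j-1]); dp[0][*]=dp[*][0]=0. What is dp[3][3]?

2

   ''  b  a  c  b  c  c
''  0  0  0  0  0  0  0
 a  0  0  1  1  1  1  1
 b  0  1  1  1  2  2  2
 a  0  1  2  2  2  2  2
 c  0  1  2  3  3  3  3
 c  0  1  2  3  3  4  4
 b  0  1  2  3  4  4  4
 a  0  1  2  3  4  4  4
 b  0  1  2  3  4  4  4
 a  0  1  2  3  4  4  4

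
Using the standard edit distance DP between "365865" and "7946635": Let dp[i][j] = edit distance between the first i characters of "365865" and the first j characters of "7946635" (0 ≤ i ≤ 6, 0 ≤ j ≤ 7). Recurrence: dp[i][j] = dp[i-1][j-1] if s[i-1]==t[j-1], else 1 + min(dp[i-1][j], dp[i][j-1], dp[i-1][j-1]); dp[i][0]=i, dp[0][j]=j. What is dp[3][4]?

4

   ''  7  9  4  6  6  3  5
''  0  1  2  3  4  5  6  7
 3  1  1  2  3  4  5  5  6
 6  2  2  2  3  3  4  5  6
 5  3  3  3  3  4  4  5  5
 8  4  4  4  4  4  5  5  6
 6  5  5  5  5  4  4  5  6
 5  6  6  6  6  5  5  5  5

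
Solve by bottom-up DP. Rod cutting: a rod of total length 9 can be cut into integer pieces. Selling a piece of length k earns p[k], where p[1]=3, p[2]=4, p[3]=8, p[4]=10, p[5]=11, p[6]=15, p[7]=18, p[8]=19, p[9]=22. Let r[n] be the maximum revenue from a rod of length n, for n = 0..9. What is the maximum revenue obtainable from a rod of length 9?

27

   n    0    1    2    3    4    5    6    7    8    9
r[n]    0    3    6    9   12   15   18   21   24   27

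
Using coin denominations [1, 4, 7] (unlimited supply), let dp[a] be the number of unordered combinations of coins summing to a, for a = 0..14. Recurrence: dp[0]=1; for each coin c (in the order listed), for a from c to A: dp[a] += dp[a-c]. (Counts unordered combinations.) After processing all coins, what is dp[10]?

after  coin     0     1     2     3     4     5     6     7     8     9    10    11    12    13    14
          1     1     1     1     1     1     1     1     1     1     1     1     1     1     1     1
          4     1     1     1     1     2     2     2     2     3     3     3     3     4     4     4
          7     1     1     1     1     2     2     2     3     4     4     4     5     6     6     7

4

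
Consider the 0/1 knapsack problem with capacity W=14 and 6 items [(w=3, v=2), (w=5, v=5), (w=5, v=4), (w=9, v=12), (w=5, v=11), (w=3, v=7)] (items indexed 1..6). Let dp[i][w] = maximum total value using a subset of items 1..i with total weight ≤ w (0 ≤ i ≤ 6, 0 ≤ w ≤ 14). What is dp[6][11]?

20

i\w   0   1   2   3   4   5   6   7   8   9  10  11  12  13  14
  0   0   0   0   0   0   0   0   0   0   0   0   0   0   0   0
  1   0   0   0   2   2   2   2   2   2   2   2   2   2   2   2
  2   0   0   0   2   2   5   5   5   7   7   7   7   7   7   7
  3   0   0   0   2   2   5   5   5   7   7   9   9   9  11  11
  4   0   0   0   2   2   5   5   5   7  12  12  12  14  14  17
  5   0   0   0   2   2  11  11  11  13  13  16  16  16  18  23
  6   0   0   0   7   7  11  11  11  18  18  18  20  20  23  23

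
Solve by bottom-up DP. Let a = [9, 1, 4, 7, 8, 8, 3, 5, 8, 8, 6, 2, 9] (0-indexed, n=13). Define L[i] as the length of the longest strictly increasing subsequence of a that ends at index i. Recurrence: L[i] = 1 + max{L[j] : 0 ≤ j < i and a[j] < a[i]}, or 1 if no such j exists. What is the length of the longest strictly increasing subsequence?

   i    0    1    2    3    4    5    6    7    8    9   10   11   12
a[i]    9    1    4    7    8    8    3    5    8    8    6    2    9
L[i]    1    1    2    3    4    4    2    3    4    4    4    2    5

5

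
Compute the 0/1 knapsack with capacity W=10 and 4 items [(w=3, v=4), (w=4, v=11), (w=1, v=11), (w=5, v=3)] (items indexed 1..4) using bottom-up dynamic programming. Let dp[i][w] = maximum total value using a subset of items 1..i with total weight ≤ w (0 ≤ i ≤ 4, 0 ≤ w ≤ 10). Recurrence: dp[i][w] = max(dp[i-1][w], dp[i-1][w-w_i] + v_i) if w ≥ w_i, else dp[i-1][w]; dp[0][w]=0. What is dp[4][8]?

26

i\w   0   1   2   3   4   5   6   7   8   9  10
  0   0   0   0   0   0   0   0   0   0   0   0
  1   0   0   0   4   4   4   4   4   4   4   4
  2   0   0   0   4  11  11  11  15  15  15  15
  3   0  11  11  11  15  22  22  22  26  26  26
  4   0  11  11  11  15  22  22  22  26  26  26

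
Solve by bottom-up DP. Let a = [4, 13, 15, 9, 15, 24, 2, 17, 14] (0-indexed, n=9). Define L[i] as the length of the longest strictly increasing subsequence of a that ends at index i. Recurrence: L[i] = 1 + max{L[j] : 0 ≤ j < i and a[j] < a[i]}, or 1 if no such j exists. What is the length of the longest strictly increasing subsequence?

   i    0    1    2    3    4    5    6    7    8
a[i]    4   13   15    9   15   24    2   17   14
L[i]    1    2    3    2    3    4    1    4    3

4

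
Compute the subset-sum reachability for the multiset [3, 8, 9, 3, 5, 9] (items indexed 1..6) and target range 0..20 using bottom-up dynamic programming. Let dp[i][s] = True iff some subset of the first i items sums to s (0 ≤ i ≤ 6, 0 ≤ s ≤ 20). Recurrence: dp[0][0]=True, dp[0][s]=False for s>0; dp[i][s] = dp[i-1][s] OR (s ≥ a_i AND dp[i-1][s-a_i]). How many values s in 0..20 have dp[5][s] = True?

15

i\s   0   1   2   3   4   5   6   7   8   9  10  11  12  13  14  15  16  17  18  19  20
  0   T   F   F   F   F   F   F   F   F   F   F   F   F   F   F   F   F   F   F   F   F
  1   T   F   F   T   F   F   F   F   F   F   F   F   F   F   F   F   F   F   F   F   F
  2   T   F   F   T   F   F   F   F   T   F   F   T   F   F   F   F   F   F   F   F   F
  3   T   F   F   T   F   F   F   F   T   T   F   T   T   F   F   F   F   T   F   F   T
  4   T   F   F   T   F   F   T   F   T   T   F   T   T   F   T   T   F   T   F   F   T
  5   T   F   F   T   F   T   T   F   T   T   F   T   T   T   T   T   T   T   F   T   T
  6   T   F   F   T   F   T   T   F   T   T   F   T   T   T   T   T   T   T   T   T   T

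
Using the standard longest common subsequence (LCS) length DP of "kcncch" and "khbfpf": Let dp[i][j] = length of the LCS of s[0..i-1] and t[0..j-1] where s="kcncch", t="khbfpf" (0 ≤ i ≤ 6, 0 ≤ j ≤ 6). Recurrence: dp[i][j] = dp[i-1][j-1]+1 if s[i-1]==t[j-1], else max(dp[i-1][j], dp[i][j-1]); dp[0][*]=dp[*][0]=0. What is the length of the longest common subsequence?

2

   ''  k  h  b  f  p  f
''  0  0  0  0  0  0  0
 k  0  1  1  1  1  1  1
 c  0  1  1  1  1  1  1
 n  0  1  1  1  1  1  1
 c  0  1  1  1  1  1  1
 c  0  1  1  1  1  1  1
 h  0  1  2  2  2  2  2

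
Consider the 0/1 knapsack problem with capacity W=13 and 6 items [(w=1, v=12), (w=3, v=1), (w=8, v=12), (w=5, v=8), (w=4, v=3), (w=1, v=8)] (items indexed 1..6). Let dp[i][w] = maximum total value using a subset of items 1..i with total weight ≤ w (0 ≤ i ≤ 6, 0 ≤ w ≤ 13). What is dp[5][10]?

24

i\w   0   1   2   3   4   5   6   7   8   9  10  11  12  13
  0   0   0   0   0   0   0   0   0   0   0   0   0   0   0
  1   0  12  12  12  12  12  12  12  12  12  12  12  12  12
  2   0  12  12  12  13  13  13  13  13  13  13  13  13  13
  3   0  12  12  12  13  13  13  13  13  24  24  24  25  25
  4   0  12  12  12  13  13  20  20  20  24  24  24  25  25
  5   0  12  12  12  13  15  20  20  20  24  24  24  25  27
  6   0  12  20  20  20  21  23  28  28  28  32  32  32  33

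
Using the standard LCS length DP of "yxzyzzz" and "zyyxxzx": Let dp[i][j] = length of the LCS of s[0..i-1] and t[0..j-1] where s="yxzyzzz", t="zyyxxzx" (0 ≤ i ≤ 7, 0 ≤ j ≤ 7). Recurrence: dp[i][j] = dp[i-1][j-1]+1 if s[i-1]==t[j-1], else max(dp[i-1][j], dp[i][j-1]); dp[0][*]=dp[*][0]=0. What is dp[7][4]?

   ''  z  y  y  x  x  z  x
''  0  0  0  0  0  0  0  0
 y  0  0  1  1  1  1  1  1
 x  0  0  1  1  2  2  2  2
 z  0  1  1  1  2  2  3  3
 y  0  1  2  2  2  2  3  3
 z  0  1  2  2  2  2  3  3
 z  0  1  2  2  2  2  3  3
 z  0  1  2  2  2  2  3  3

2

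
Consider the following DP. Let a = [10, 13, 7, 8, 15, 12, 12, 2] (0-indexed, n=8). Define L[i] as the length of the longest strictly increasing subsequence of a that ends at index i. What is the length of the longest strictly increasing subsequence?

   i    0    1    2    3    4    5    6    7
a[i]   10   13    7    8   15   12   12    2
L[i]    1    2    1    2    3    3    3    1

3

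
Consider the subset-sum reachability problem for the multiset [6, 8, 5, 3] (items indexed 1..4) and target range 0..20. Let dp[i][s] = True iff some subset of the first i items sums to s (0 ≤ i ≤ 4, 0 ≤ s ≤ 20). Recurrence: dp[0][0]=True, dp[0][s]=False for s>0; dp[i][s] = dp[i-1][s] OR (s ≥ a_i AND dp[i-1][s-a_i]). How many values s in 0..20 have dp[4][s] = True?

12

i\s   0   1   2   3   4   5   6   7   8   9  10  11  12  13  14  15  16  17  18  19  20
  0   T   F   F   F   F   F   F   F   F   F   F   F   F   F   F   F   F   F   F   F   F
  1   T   F   F   F   F   F   T   F   F   F   F   F   F   F   F   F   F   F   F   F   F
  2   T   F   F   F   F   F   T   F   T   F   F   F   F   F   T   F   F   F   F   F   F
  3   T   F   F   F   F   T   T   F   T   F   F   T   F   T   T   F   F   F   F   T   F
  4   T   F   F   T   F   T   T   F   T   T   F   T   F   T   T   F   T   T   F   T   F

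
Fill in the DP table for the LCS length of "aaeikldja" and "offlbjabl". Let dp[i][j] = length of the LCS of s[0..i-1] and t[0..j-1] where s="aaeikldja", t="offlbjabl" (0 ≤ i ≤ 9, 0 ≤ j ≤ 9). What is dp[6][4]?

   ''  o  f  f  l  b  j  a  b  l
''  0  0  0  0  0  0  0  0  0  0
 a  0  0  0  0  0  0  0  1  1  1
 a  0  0  0  0  0  0  0  1  1  1
 e  0  0  0  0  0  0  0  1  1  1
 i  0  0  0  0  0  0  0  1  1  1
 k  0  0  0  0  0  0  0  1  1  1
 l  0  0  0  0  1  1  1  1  1  2
 d  0  0  0  0  1  1  1  1  1  2
 j  0  0  0  0  1  1  2  2  2  2
 a  0  0  0  0  1  1  2  3  3  3

1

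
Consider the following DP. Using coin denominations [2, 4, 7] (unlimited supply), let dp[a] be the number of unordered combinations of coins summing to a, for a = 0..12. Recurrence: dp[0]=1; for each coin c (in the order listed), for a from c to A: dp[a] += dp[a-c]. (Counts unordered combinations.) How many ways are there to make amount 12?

after  coin     0     1     2     3     4     5     6     7     8     9    10    11    12
          2     1     0     1     0     1     0     1     0     1     0     1     0     1
          4     1     0     1     0     2     0     2     0     3     0     3     0     4
          7     1     0     1     0     2     0     2     1     3     1     3     2     4

4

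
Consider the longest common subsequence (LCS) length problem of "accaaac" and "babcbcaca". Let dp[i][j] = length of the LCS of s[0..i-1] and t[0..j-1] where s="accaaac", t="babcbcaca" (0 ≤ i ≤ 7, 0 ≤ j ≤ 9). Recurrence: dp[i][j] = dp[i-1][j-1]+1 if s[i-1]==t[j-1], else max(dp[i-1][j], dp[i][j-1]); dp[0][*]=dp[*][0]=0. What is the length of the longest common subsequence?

   ''  b  a  b  c  b  c  a  c  a
''  0  0  0  0  0  0  0  0  0  0
 a  0  0  1  1  1  1  1  1  1  1
 c  0  0  1  1  2  2  2  2  2  2
 c  0  0  1  1  2  2  3  3  3  3
 a  0  0  1  1  2  2  3  4  4  4
 a  0  0  1  1  2  2  3  4  4  5
 a  0  0  1  1  2  2  3  4  4  5
 c  0  0  1  1  2  2  3  4  5  5

5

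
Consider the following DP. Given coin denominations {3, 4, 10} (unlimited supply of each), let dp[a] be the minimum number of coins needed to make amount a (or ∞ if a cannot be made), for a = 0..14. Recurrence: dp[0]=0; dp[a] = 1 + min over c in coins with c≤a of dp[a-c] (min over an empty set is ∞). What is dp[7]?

2

 a  0  1  2  3  4  5  6  7  8  9 10 11 12 13 14
dp  0  -  -  1  1  -  2  2  2  3  1  3  3  2  2
(- denotes ∞ / unreachable)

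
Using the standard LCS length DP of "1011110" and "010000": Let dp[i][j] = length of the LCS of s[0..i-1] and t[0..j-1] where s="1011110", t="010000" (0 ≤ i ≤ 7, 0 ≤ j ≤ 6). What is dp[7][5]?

3

   ''  0  1  0  0  0  0
''  0  0  0  0  0  0  0
 1  0  0  1  1  1  1  1
 0  0  1  1  2  2  2  2
 1  0  1  2  2  2  2  2
 1  0  1  2  2  2  2  2
 1  0  1  2  2  2  2  2
 1  0  1  2  2  2  2  2
 0  0  1  2  3  3  3  3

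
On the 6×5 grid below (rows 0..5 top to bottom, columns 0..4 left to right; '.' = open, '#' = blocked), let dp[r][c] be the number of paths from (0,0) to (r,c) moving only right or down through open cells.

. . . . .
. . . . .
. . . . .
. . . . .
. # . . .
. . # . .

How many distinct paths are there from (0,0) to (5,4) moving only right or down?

95

r\c   0   1   2   3   4
  0   1   1   1   1   1
  1   1   2   3   4   5
  2   1   3   6  10  15
  3   1   4  10  20  35
  4   1   0  10  30  65
  5   1   1   0  30  95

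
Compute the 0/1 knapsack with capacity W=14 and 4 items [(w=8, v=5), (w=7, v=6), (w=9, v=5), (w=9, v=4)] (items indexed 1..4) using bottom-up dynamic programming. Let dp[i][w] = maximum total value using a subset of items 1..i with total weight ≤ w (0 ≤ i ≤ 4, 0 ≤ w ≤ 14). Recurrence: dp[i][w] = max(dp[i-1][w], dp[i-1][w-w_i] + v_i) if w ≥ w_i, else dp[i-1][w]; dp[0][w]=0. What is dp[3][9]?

6

i\w   0   1   2   3   4   5   6   7   8   9  10  11  12  13  14
  0   0   0   0   0   0   0   0   0   0   0   0   0   0   0   0
  1   0   0   0   0   0   0   0   0   5   5   5   5   5   5   5
  2   0   0   0   0   0   0   0   6   6   6   6   6   6   6   6
  3   0   0   0   0   0   0   0   6   6   6   6   6   6   6   6
  4   0   0   0   0   0   0   0   6   6   6   6   6   6   6   6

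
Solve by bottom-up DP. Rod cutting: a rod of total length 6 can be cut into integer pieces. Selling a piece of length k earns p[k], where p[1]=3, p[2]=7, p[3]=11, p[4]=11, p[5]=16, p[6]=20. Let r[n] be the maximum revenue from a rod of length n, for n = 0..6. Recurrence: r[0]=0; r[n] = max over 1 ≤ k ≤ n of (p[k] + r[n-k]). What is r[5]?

   n    0    1    2    3    4    5    6
r[n]    0    3    7   11   14   18   22

18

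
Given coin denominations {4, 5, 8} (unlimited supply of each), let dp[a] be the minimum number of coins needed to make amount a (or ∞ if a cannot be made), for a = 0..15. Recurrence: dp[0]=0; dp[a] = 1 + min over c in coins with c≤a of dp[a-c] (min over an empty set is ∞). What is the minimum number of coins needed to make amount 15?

3

 a  0  1  2  3  4  5  6  7  8  9 10 11 12 13 14 15
dp  0  -  -  -  1  1  -  -  1  2  2  -  2  2  3  3
(- denotes ∞ / unreachable)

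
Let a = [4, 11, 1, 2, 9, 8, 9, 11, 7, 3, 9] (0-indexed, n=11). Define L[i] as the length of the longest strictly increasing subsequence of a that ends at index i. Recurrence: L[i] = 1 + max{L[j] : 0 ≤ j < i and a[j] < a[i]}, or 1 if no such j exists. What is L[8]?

   i    0    1    2    3    4    5    6    7    8    9   10
a[i]    4   11    1    2    9    8    9   11    7    3    9
L[i]    1    2    1    2    3    3    4    5    3    3    4

3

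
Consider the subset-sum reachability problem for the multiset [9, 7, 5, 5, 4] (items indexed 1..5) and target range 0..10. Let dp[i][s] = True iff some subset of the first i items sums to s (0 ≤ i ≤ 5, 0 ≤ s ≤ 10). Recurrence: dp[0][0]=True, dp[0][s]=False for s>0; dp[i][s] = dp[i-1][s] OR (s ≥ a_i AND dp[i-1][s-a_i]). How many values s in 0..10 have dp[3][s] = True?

i\s   0   1   2   3   4   5   6   7   8   9  10
  0   T   F   F   F   F   F   F   F   F   F   F
  1   T   F   F   F   F   F   F   F   F   T   F
  2   T   F   F   F   F   F   F   T   F   T   F
  3   T   F   F   F   F   T   F   T   F   T   F
  4   T   F   F   F   F   T   F   T   F   T   T
  5   T   F   F   F   T   T   F   T   F   T   T

4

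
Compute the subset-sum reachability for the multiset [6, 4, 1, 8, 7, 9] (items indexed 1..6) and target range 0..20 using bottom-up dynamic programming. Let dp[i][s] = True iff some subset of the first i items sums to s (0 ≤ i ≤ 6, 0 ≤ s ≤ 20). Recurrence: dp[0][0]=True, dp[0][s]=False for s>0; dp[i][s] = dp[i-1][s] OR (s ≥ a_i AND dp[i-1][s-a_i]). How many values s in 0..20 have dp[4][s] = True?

i\s   0   1   2   3   4   5   6   7   8   9  10  11  12  13  14  15  16  17  18  19  20
  0   T   F   F   F   F   F   F   F   F   F   F   F   F   F   F   F   F   F   F   F   F
  1   T   F   F   F   F   F   T   F   F   F   F   F   F   F   F   F   F   F   F   F   F
  2   T   F   F   F   T   F   T   F   F   F   T   F   F   F   F   F   F   F   F   F   F
  3   T   T   F   F   T   T   T   T   F   F   T   T   F   F   F   F   F   F   F   F   F
  4   T   T   F   F   T   T   T   T   T   T   T   T   T   T   T   T   F   F   T   T   F
  5   T   T   F   F   T   T   T   T   T   T   T   T   T   T   T   T   T   T   T   T   T
  6   T   T   F   F   T   T   T   T   T   T   T   T   T   T   T   T   T   T   T   T   T

16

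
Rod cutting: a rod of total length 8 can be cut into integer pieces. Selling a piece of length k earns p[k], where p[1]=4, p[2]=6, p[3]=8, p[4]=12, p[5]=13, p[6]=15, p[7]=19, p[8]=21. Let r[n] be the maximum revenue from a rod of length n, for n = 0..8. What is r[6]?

   n    0    1    2    3    4    5    6    7    8
r[n]    0    4    8   12   16   20   24   28   32

24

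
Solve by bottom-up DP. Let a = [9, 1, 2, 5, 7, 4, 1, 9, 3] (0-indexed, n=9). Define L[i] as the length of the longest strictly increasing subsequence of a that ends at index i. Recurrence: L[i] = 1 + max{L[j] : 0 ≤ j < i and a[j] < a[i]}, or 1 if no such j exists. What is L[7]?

5

   i    0    1    2    3    4    5    6    7    8
a[i]    9    1    2    5    7    4    1    9    3
L[i]    1    1    2    3    4    3    1    5    3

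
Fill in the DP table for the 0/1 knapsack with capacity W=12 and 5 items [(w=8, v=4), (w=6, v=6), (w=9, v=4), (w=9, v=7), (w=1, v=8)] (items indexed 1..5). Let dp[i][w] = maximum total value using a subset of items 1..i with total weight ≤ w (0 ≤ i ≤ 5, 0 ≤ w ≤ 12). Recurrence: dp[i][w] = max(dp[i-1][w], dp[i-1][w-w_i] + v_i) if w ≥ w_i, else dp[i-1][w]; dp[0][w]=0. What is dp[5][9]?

i\w   0   1   2   3   4   5   6   7   8   9  10  11  12
  0   0   0   0   0   0   0   0   0   0   0   0   0   0
  1   0   0   0   0   0   0   0   0   4   4   4   4   4
  2   0   0   0   0   0   0   6   6   6   6   6   6   6
  3   0   0   0   0   0   0   6   6   6   6   6   6   6
  4   0   0   0   0   0   0   6   6   6   7   7   7   7
  5   0   8   8   8   8   8   8  14  14  14  15  15  15

14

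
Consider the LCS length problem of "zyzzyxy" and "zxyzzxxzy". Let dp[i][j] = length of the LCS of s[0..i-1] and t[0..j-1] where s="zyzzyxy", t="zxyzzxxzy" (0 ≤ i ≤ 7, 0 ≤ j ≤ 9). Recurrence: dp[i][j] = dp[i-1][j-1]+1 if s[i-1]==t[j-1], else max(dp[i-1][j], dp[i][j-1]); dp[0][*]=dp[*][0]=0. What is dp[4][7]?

   ''  z  x  y  z  z  x  x  z  y
''  0  0  0  0  0  0  0  0  0  0
 z  0  1  1  1  1  1  1  1  1  1
 y  0  1  1  2  2  2  2  2  2  2
 z  0  1  1  2  3  3  3  3  3  3
 z  0  1  1  2  3  4  4  4  4  4
 y  0  1  1  2  3  4  4  4  4  5
 x  0  1  2  2  3  4  5  5  5  5
 y  0  1  2  3  3  4  5  5  5  6

4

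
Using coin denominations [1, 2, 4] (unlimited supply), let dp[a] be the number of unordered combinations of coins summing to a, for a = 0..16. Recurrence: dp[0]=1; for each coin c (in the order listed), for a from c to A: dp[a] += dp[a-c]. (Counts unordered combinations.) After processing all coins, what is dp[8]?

after  coin     0     1     2     3     4     5     6     7     8     9    10    11    12    13    14    15    16
          1     1     1     1     1     1     1     1     1     1     1     1     1     1     1     1     1     1
          2     1     1     2     2     3     3     4     4     5     5     6     6     7     7     8     8     9
          4     1     1     2     2     4     4     6     6     9     9    12    12    16    16    20    20    25

9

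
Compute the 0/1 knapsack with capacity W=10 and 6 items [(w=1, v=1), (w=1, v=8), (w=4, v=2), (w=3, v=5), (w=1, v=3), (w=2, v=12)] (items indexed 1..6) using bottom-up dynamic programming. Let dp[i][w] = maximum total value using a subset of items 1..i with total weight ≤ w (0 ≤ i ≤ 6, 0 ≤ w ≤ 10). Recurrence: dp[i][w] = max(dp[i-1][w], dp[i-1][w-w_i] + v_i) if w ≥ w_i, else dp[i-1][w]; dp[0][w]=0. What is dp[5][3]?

12

i\w   0   1   2   3   4   5   6   7   8   9  10
  0   0   0   0   0   0   0   0   0   0   0   0
  1   0   1   1   1   1   1   1   1   1   1   1
  2   0   8   9   9   9   9   9   9   9   9   9
  3   0   8   9   9   9  10  11  11  11  11  11
  4   0   8   9   9  13  14  14  14  15  16  16
  5   0   8  11  12  13  16  17  17  17  18  19
  6   0   8  12  20  23  24  25  28  29  29  29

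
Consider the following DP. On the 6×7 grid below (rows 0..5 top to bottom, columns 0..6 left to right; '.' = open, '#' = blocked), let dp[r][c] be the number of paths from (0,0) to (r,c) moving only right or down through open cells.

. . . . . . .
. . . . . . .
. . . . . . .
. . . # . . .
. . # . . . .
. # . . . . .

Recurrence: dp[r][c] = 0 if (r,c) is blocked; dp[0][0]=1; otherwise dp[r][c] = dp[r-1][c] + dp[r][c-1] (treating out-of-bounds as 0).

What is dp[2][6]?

28

r\c   0   1   2   3   4   5   6
  0   1   1   1   1   1   1   1
  1   1   2   3   4   5   6   7
  2   1   3   6  10  15  21  28
  3   1   4  10   0  15  36  64
  4   1   5   0   0  15  51 115
  5   1   0   0   0  15  66 181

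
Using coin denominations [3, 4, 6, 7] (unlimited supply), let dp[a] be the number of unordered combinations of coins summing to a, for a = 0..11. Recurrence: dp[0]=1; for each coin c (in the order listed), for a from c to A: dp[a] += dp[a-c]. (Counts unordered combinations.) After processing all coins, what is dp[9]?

2

after  coin     0     1     2     3     4     5     6     7     8     9    10    11
          3     1     0     0     1     0     0     1     0     0     1     0     0
          4     1     0     0     1     1     0     1     1     1     1     1     1
          6     1     0     0     1     1     0     2     1     1     2     2     1
          7     1     0     0     1     1     0     2     2     1     2     3     2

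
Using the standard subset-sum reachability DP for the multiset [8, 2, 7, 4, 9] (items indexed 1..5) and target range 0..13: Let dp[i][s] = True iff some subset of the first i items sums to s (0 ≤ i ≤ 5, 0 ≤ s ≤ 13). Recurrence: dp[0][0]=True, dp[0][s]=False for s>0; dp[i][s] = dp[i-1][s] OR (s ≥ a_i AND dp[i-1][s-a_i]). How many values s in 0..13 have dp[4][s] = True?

11

i\s   0   1   2   3   4   5   6   7   8   9  10  11  12  13
  0   T   F   F   F   F   F   F   F   F   F   F   F   F   F
  1   T   F   F   F   F   F   F   F   T   F   F   F   F   F
  2   T   F   T   F   F   F   F   F   T   F   T   F   F   F
  3   T   F   T   F   F   F   F   T   T   T   T   F   F   F
  4   T   F   T   F   T   F   T   T   T   T   T   T   T   T
  5   T   F   T   F   T   F   T   T   T   T   T   T   T   T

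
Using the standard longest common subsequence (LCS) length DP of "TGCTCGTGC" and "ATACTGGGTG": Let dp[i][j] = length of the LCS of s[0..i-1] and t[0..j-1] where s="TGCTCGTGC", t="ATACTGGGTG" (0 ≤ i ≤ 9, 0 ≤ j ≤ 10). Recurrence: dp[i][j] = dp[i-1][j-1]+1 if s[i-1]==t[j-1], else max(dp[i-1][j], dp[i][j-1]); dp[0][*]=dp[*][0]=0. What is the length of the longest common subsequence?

   ''  A  T  A  C  T  G  G  G  T  G
''  0  0  0  0  0  0  0  0  0  0  0
 T  0  0  1  1  1  1  1  1  1  1  1
 G  0  0  1  1  1  1  2  2  2  2  2
 C  0  0  1  1  2  2  2  2  2  2  2
 T  0  0  1  1  2  3  3  3  3  3  3
 C  0  0  1  1  2  3  3  3  3  3  3
 G  0  0  1  1  2  3  4  4  4  4  4
 T  0  0  1  1  2  3  4  4  4  5  5
 G  0  0  1  1  2  3  4  5  5  5  6
 C  0  0  1  1  2  3  4  5  5  5  6

6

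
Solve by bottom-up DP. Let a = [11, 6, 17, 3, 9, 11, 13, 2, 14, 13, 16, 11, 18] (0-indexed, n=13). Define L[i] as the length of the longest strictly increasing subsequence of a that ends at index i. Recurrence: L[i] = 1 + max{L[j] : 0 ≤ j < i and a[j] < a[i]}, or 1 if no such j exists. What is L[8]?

5

   i    0    1    2    3    4    5    6    7    8    9   10   11   12
a[i]   11    6   17    3    9   11   13    2   14   13   16   11   18
L[i]    1    1    2    1    2    3    4    1    5    4    6    3    7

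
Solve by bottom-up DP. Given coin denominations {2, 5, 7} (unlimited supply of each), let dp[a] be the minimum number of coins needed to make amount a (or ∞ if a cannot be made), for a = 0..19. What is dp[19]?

3

 a  0  1  2  3  4  5  6  7  8  9 10 11 12 13 14 15 16 17 18 19
dp  0  -  1  -  2  1  3  1  4  2  2  3  2  4  2  3  3  3  4  3
(- denotes ∞ / unreachable)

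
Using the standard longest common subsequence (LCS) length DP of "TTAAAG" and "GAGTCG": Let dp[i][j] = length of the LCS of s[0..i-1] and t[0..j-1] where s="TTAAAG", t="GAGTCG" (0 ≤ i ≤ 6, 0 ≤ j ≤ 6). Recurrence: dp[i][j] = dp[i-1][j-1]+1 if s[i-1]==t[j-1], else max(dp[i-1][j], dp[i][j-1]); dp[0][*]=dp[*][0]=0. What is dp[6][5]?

   ''  G  A  G  T  C  G
''  0  0  0  0  0  0  0
 T  0  0  0  0  1  1  1
 T  0  0  0  0  1  1  1
 A  0  0  1  1  1  1  1
 A  0  0  1  1  1  1  1
 A  0  0  1  1  1  1  1
 G  0  1  1  2  2  2  2

2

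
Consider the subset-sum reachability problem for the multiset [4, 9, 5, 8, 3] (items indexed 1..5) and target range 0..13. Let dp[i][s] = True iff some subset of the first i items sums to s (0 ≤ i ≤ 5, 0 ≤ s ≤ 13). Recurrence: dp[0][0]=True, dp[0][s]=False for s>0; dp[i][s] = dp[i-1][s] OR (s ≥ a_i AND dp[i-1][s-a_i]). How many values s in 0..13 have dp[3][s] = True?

5

i\s   0   1   2   3   4   5   6   7   8   9  10  11  12  13
  0   T   F   F   F   F   F   F   F   F   F   F   F   F   F
  1   T   F   F   F   T   F   F   F   F   F   F   F   F   F
  2   T   F   F   F   T   F   F   F   F   T   F   F   F   T
  3   T   F   F   F   T   T   F   F   F   T   F   F   F   T
  4   T   F   F   F   T   T   F   F   T   T   F   F   T   T
  5   T   F   F   T   T   T   F   T   T   T   F   T   T   T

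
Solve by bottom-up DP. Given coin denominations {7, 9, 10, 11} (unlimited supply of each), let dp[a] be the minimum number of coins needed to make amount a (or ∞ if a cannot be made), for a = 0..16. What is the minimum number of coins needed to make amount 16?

 a  0  1  2  3  4  5  6  7  8  9 10 11 12 13 14 15 16
dp  0  -  -  -  -  -  -  1  -  1  1  1  -  -  2  -  2
(- denotes ∞ / unreachable)

2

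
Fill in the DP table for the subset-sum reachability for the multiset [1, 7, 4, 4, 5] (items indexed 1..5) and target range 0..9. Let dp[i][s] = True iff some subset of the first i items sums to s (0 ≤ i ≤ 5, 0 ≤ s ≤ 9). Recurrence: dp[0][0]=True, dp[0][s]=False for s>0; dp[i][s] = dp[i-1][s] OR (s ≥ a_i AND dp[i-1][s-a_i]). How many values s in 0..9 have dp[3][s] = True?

i\s   0   1   2   3   4   5   6   7   8   9
  0   T   F   F   F   F   F   F   F   F   F
  1   T   T   F   F   F   F   F   F   F   F
  2   T   T   F   F   F   F   F   T   T   F
  3   T   T   F   F   T   T   F   T   T   F
  4   T   T   F   F   T   T   F   T   T   T
  5   T   T   F   F   T   T   T   T   T   T

6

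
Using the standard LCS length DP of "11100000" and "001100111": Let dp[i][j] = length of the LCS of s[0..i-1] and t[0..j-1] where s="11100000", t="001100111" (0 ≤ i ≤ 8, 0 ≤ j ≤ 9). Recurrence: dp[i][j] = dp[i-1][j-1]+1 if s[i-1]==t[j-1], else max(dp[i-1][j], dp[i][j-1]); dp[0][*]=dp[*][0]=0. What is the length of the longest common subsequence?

4

   ''  0  0  1  1  0  0  1  1  1
''  0  0  0  0  0  0  0  0  0  0
 1  0  0  0  1  1  1  1  1  1  1
 1  0  0  0  1  2  2  2  2  2  2
 1  0  0  0  1  2  2  2  3  3  3
 0  0  1  1  1  2  3  3  3  3  3
 0  0  1  2  2  2  3  4  4  4  4
 0  0  1  2  2  2  3  4  4  4  4
 0  0  1  2  2  2  3  4  4  4  4
 0  0  1  2  2  2  3  4  4  4  4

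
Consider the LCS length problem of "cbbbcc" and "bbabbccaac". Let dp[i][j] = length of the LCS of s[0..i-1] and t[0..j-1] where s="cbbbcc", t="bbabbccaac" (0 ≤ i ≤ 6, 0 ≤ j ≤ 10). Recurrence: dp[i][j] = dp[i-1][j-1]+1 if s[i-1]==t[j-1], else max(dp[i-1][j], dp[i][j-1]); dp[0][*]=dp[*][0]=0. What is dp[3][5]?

   ''  b  b  a  b  b  c  c  a  a  c
''  0  0  0  0  0  0  0  0  0  0  0
 c  0  0  0  0  0  0  1  1  1  1  1
 b  0  1  1  1  1  1  1  1  1  1  1
 b  0  1  2  2  2  2  2  2  2  2  2
 b  0  1  2  2  3  3  3  3  3  3  3
 c  0  1  2  2  3  3  4  4  4  4  4
 c  0  1  2  2  3  3  4  5  5  5  5

2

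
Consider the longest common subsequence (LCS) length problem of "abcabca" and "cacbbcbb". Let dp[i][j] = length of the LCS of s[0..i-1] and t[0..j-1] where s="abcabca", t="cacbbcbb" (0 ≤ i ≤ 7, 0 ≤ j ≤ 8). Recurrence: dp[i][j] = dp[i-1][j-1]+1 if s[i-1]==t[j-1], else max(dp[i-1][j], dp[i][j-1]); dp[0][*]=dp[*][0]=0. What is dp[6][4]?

   ''  c  a  c  b  b  c  b  b
''  0  0  0  0  0  0  0  0  0
 a  0  0  1  1  1  1  1  1  1
 b  0  0  1  1  2  2  2  2  2
 c  0  1  1  2  2  2  3  3  3
 a  0  1  2  2  2  2  3  3  3
 b  0  1  2  2  3  3  3  4  4
 c  0  1  2  3  3  3  4  4  4
 a  0  1  2  3  3  3  4  4  4

3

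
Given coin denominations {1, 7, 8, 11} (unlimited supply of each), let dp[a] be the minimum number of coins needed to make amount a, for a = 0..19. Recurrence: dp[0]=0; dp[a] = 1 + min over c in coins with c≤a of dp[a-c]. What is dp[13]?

 a  0  1  2  3  4  5  6  7  8  9 10 11 12 13 14 15 16 17 18 19
dp  0  1  2  3  4  5  6  1  1  2  3  1  2  3  2  2  2  3  2  2

3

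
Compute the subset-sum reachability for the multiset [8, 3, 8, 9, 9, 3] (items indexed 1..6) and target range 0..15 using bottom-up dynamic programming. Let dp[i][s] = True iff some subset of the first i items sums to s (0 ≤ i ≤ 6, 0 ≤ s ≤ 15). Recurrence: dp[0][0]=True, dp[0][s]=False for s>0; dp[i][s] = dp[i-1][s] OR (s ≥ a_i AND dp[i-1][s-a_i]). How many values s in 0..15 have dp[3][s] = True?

i\s   0   1   2   3   4   5   6   7   8   9  10  11  12  13  14  15
  0   T   F   F   F   F   F   F   F   F   F   F   F   F   F   F   F
  1   T   F   F   F   F   F   F   F   T   F   F   F   F   F   F   F
  2   T   F   F   T   F   F   F   F   T   F   F   T   F   F   F   F
  3   T   F   F   T   F   F   F   F   T   F   F   T   F   F   F   F
  4   T   F   F   T   F   F   F   F   T   T   F   T   T   F   F   F
  5   T   F   F   T   F   F   F   F   T   T   F   T   T   F   F   F
  6   T   F   F   T   F   F   T   F   T   T   F   T   T   F   T   T

4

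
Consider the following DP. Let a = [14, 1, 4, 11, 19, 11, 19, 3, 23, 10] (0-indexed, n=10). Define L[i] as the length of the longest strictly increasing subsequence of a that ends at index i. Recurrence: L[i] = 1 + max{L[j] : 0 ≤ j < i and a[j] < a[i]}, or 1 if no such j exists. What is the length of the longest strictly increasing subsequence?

   i    0    1    2    3    4    5    6    7    8    9
a[i]   14    1    4   11   19   11   19    3   23   10
L[i]    1    1    2    3    4    3    4    2    5    3

5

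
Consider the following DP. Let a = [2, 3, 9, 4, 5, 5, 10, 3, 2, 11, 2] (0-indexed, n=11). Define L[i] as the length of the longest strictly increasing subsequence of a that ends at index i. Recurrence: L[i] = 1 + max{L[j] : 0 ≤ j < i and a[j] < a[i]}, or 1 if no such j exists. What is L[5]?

4

   i    0    1    2    3    4    5    6    7    8    9   10
a[i]    2    3    9    4    5    5   10    3    2   11    2
L[i]    1    2    3    3    4    4    5    2    1    6    1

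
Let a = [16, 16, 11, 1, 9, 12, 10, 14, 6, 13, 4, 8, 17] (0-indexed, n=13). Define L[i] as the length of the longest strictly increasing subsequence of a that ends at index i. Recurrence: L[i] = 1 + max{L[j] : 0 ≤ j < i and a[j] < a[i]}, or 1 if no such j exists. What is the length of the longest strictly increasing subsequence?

   i    0    1    2    3    4    5    6    7    8    9   10   11   12
a[i]   16   16   11    1    9   12   10   14    6   13    4    8   17
L[i]    1    1    1    1    2    3    3    4    2    4    2    3    5

5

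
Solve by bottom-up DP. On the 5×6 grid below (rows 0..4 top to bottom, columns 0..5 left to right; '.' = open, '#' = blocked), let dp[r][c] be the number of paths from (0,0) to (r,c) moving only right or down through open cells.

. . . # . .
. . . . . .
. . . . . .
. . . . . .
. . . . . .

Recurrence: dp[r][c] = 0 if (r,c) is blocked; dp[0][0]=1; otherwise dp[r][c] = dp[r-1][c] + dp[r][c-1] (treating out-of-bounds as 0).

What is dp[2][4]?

r\c   0   1   2   3   4   5
  0   1   1   1   0   0   0
  1   1   2   3   3   3   3
  2   1   3   6   9  12  15
  3   1   4  10  19  31  46
  4   1   5  15  34  65 111

12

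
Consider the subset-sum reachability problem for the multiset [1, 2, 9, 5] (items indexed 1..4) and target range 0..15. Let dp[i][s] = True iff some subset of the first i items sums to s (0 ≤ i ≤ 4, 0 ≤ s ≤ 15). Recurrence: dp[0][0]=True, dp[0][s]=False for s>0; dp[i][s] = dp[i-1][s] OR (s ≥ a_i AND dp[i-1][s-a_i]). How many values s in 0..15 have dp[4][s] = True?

14

i\s   0   1   2   3   4   5   6   7   8   9  10  11  12  13  14  15
  0   T   F   F   F   F   F   F   F   F   F   F   F   F   F   F   F
  1   T   T   F   F   F   F   F   F   F   F   F   F   F   F   F   F
  2   T   T   T   T   F   F   F   F   F   F   F   F   F   F   F   F
  3   T   T   T   T   F   F   F   F   F   T   T   T   T   F   F   F
  4   T   T   T   T   F   T   T   T   T   T   T   T   T   F   T   T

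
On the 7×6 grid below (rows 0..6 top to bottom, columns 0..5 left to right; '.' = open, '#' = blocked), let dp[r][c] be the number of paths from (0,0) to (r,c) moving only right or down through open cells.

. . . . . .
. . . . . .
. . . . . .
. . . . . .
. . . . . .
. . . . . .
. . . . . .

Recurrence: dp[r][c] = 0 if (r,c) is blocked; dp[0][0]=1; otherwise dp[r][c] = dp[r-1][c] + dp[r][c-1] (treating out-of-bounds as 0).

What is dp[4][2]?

15

r\c   0   1   2   3   4   5
  0   1   1   1   1   1   1
  1   1   2   3   4   5   6
  2   1   3   6  10  15  21
  3   1   4  10  20  35  56
  4   1   5  15  35  70 126
  5   1   6  21  56 126 252
  6   1   7  28  84 210 462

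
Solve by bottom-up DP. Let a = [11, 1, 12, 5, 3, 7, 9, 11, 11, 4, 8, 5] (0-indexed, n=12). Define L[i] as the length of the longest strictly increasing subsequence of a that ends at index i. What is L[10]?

   i    0    1    2    3    4    5    6    7    8    9   10   11
a[i]   11    1   12    5    3    7    9   11   11    4    8    5
L[i]    1    1    2    2    2    3    4    5    5    3    4    4

4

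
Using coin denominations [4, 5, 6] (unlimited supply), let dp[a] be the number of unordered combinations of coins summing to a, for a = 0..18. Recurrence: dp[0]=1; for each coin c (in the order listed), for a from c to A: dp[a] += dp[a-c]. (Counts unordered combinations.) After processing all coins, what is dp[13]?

1

after  coin     0     1     2     3     4     5     6     7     8     9    10    11    12    13    14    15    16    17    18
          4     1     0     0     0     1     0     0     0     1     0     0     0     1     0     0     0     1     0     0
          5     1     0     0     0     1     1     0     0     1     1     1     0     1     1     1     1     1     1     1
          6     1     0     0     0     1     1     1     0     1     1     2     1     2     1     2     2     3     2     3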